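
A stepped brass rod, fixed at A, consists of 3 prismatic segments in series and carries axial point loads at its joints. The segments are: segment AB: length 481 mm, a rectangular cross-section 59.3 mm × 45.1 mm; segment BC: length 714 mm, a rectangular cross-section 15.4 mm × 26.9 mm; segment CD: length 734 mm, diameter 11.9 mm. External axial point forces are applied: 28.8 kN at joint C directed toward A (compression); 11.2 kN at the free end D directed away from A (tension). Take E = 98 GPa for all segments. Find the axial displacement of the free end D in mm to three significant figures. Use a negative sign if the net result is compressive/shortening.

Internal axial forces (sectioning from the free end, tension +): N_CD = 11.2 kN, N_BC = -17.6 kN, N_AB = -17.6 kN.
A_AB = 2674 mm².
A_BC = 414.3 mm².
A_CD = 111.2 mm².
δ_AB = -17600·481/(2674·98000) = -0.0323 mm
δ_BC = -17600·714/(414.3·98000) = -0.3095 mm
δ_CD = 11200·734/(111.2·98000) = 0.7542 mm
δ = Σδ_i = 0.4124 mm.

0.412 mm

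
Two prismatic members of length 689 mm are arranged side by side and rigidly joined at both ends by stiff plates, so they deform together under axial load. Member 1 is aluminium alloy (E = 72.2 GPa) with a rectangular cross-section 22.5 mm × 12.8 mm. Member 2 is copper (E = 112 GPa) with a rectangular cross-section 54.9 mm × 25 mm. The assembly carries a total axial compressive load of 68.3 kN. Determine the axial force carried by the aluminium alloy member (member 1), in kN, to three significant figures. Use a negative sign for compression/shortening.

-8.14 kN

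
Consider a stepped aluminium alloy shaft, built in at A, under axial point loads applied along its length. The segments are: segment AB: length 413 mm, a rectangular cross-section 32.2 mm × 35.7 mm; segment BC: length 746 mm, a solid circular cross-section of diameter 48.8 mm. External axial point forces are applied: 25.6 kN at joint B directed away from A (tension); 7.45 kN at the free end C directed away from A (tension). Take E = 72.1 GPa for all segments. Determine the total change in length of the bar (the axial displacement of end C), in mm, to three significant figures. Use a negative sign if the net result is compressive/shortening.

0.206 mm

Internal axial forces (sectioning from the free end, tension +): N_BC = 7.45 kN, N_AB = 33.05 kN.
A_AB = 1150 mm².
A_BC = 1870 mm².
δ_AB = 33050·413/(1150·72100) = 0.1647 mm
δ_BC = 7450·746/(1870·72100) = 0.04121 mm
δ = Σδ_i = 0.2059 mm.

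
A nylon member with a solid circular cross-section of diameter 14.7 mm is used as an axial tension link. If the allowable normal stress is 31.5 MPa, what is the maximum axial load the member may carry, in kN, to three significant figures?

A = 169.7 mm².
P_max = σ_allow · A = 31.5 · 169.7 = 5346 N = 5.346 kN.

5.35 kN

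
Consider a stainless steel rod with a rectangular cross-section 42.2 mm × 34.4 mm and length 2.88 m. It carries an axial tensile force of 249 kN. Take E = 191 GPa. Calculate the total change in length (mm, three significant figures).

2.59 mm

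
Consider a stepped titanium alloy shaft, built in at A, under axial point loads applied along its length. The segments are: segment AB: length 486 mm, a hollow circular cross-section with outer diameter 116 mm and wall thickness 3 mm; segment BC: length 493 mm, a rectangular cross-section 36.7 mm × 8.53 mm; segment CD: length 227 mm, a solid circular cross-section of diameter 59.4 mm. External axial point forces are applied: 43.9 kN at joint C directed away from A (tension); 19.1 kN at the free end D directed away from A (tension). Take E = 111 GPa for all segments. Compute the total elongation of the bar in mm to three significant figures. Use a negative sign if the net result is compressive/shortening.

1.17 mm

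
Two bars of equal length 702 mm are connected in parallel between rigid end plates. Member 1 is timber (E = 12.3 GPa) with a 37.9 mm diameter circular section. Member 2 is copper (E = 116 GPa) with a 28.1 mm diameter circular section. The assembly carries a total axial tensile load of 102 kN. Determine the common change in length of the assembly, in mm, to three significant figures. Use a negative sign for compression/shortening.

0.834 mm

A_1 = 1128 mm².
A_2 = 620.2 mm².
Equal strain + equilibrium ⇒ each member carries load in proportion to AE: A₁E₁ = 13880000 N, A₂E₂ = 71940000 N, ΣAE = 85810000 N.
δ = PL/ΣAE = 102000·702/85810000 = 0.8344 mm.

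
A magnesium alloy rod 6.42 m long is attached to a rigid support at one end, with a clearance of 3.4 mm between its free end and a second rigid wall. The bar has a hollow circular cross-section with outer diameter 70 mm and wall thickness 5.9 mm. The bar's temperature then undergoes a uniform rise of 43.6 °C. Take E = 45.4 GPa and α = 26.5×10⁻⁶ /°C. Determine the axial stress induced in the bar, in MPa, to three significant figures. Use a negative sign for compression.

Free thermal expansion αLΔT = 26.5e-6 · 6420 · 43.6 = 7.418 mm.
The walls engage after the gap closes; constrained expansion = 7.418 − 3.4 = 4.018 mm.
The walls impose strain ε = −(4.018)/6420 = -6.2580e-04; σ = Eε = 45400 · -6.2580e-04 = -28.41 MPa.

-28.4 MPa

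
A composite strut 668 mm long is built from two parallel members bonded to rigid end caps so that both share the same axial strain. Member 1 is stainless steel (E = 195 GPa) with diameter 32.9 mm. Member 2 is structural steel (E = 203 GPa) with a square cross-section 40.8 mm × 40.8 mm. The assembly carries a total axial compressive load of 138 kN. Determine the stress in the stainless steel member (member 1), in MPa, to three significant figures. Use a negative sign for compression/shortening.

A_1 = 850.1 mm².
A_2 = 1665 mm².
Equal strain + equilibrium ⇒ each member carries load in proportion to AE: A₁E₁ = 165800000 N, A₂E₂ = 337900000 N, ΣAE = 503700000 N.
σ₁ = P·E₁/ΣAE = -138000·195000/503700000 = -53.43 MPa.

-53.4 MPa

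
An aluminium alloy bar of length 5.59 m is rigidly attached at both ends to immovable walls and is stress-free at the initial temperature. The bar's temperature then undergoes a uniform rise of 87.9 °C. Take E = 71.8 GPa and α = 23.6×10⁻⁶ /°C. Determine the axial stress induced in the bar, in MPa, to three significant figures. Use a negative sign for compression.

-149 MPa

Free thermal expansion αLΔT = 23.6e-6 · 5590 · 87.9 = 11.6 mm.
The walls impose strain ε = −(11.6)/5590 = -2.0744e-03; σ = Eε = 71800 · -2.0744e-03 = -148.9 MPa.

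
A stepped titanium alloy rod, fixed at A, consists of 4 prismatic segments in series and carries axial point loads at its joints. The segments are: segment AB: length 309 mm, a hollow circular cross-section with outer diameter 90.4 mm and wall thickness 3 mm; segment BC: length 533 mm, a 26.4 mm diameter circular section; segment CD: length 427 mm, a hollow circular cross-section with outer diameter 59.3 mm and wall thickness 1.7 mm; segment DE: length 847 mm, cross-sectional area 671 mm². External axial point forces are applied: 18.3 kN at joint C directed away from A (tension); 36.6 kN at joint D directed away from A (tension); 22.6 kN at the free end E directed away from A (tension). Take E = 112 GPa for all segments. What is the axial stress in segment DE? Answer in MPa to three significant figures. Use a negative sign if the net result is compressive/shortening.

33.7 MPa

Internal axial forces (sectioning from the free end, tension +): N_DE = 22.6 kN, N_CD = 59.2 kN, N_BC = 77.5 kN, N_AB = 77.5 kN.
σ_DE = N_DE/A_DE = 22600/671 = 33.68 MPa.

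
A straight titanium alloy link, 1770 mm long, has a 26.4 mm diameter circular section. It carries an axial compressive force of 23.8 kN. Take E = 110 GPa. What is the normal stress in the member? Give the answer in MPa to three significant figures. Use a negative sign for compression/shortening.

A = 547.4 mm².
σ = N/A = -23800/547.4 = -43.48 MPa.

-43.5 MPa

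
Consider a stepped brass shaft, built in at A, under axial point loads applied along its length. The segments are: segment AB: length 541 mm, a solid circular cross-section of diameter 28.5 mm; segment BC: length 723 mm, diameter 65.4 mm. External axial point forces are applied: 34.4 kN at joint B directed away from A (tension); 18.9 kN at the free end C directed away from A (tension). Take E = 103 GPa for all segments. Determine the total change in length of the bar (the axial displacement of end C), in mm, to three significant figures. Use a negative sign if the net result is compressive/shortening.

Internal axial forces (sectioning from the free end, tension +): N_BC = 18.9 kN, N_AB = 53.3 kN.
A_AB = 637.9 mm².
A_BC = 3359 mm².
δ_AB = 53300·541/(637.9·103000) = 0.4388 mm
δ_BC = 18900·723/(3359·103000) = 0.03949 mm
δ = Σδ_i = 0.4783 mm.

0.478 mm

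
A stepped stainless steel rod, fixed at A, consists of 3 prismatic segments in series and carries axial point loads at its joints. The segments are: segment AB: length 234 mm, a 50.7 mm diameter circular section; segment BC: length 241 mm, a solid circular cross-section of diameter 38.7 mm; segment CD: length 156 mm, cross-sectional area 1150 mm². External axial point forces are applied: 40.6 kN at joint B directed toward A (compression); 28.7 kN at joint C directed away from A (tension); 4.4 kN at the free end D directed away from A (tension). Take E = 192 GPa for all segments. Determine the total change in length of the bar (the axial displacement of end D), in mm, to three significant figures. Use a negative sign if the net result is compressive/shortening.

0.0339 mm

Internal axial forces (sectioning from the free end, tension +): N_CD = 4.4 kN, N_BC = 33.1 kN, N_AB = -7.5 kN.
A_AB = 2019 mm².
A_BC = 1176 mm².
δ_AB = -7500·234/(2019·192000) = -0.004528 mm
δ_BC = 33100·241/(1176·192000) = 0.03532 mm
δ_CD = 4400·156/(1150·192000) = 0.003109 mm
δ = Σδ_i = 0.0339 mm.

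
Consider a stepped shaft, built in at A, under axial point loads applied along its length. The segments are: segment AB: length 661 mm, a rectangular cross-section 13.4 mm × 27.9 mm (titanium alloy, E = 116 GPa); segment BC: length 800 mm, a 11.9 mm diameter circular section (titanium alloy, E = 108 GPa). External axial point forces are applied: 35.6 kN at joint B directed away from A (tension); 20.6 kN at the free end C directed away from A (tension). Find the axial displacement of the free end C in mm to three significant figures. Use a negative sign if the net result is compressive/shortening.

2.23 mm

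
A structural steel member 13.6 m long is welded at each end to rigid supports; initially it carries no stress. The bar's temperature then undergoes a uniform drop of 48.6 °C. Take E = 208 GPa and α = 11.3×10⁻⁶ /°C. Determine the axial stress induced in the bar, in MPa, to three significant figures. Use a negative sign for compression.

114 MPa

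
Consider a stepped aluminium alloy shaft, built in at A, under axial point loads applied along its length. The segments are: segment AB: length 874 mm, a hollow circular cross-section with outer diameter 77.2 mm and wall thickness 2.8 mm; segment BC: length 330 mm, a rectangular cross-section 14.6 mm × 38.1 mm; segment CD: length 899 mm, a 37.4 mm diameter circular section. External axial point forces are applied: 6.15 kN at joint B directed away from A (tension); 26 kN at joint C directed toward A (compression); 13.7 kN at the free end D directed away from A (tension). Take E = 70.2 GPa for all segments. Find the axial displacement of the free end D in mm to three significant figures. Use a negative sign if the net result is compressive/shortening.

Internal axial forces (sectioning from the free end, tension +): N_CD = 13.7 kN, N_BC = -12.3 kN, N_AB = -6.15 kN.
A_AB = 654.5 mm².
A_BC = 556.3 mm².
A_CD = 1099 mm².
δ_AB = -6150·874/(654.5·70200) = -0.117 mm
δ_BC = -12300·330/(556.3·70200) = -0.1039 mm
δ_CD = 13700·899/(1099·70200) = 0.1597 mm
δ = Σδ_i = -0.06124 mm.

-0.0612 mm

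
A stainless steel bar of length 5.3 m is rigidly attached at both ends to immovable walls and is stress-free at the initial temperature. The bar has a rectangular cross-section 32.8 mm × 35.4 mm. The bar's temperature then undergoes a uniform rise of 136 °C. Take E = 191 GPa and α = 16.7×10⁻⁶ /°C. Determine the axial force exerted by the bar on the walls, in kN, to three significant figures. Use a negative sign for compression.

Free thermal expansion αLΔT = 16.7e-6 · 5300 · 136 = 12.04 mm.
The walls impose strain ε = −(12.04)/5300 = -2.2712e-03; σ = Eε = 191000 · -2.2712e-03 = -433.8 MPa.
Wall reaction R = σ·A = -433.8·1161 = -503700 N = -503.7 kN.

-504 kN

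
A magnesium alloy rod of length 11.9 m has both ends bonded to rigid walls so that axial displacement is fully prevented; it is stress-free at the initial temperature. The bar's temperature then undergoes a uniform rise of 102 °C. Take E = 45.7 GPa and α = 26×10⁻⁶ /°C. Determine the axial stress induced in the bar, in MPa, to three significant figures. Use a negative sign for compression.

-121 MPa

Free thermal expansion αLΔT = 26e-6 · 11900 · 102 = 31.56 mm.
The walls impose strain ε = −(31.56)/11900 = -2.6520e-03; σ = Eε = 45700 · -2.6520e-03 = -121.2 MPa.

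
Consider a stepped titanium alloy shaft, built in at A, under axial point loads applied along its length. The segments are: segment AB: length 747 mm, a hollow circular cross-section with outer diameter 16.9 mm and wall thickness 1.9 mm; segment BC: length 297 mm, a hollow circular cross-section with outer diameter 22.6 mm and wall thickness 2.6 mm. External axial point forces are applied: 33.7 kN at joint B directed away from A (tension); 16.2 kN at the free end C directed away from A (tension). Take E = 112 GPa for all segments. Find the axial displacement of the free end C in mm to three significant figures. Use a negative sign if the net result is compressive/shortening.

3.98 mm

Internal axial forces (sectioning from the free end, tension +): N_BC = 16.2 kN, N_AB = 49.9 kN.
A_AB = 89.54 mm².
A_BC = 163.4 mm².
δ_AB = 49900·747/(89.54·112000) = 3.717 mm
δ_BC = 16200·297/(163.4·112000) = 0.263 mm
δ = Σδ_i = 3.98 mm.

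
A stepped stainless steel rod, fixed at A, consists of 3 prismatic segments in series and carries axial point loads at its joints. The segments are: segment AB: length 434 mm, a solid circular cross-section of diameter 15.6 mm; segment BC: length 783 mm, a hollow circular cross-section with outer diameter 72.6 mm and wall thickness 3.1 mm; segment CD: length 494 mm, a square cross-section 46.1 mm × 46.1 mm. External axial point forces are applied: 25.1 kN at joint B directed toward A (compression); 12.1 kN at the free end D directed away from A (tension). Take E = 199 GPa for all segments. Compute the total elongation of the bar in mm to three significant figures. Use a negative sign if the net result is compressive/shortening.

-0.0639 mm

Internal axial forces (sectioning from the free end, tension +): N_CD = 12.1 kN, N_BC = 12.1 kN, N_AB = -13 kN.
A_AB = 191.1 mm².
A_BC = 676.9 mm².
A_CD = 2125 mm².
δ_AB = -13000·434/(191.1·199000) = -0.1483 mm
δ_BC = 12100·783/(676.9·199000) = 0.07034 mm
δ_CD = 12100·494/(2125·199000) = 0.01413 mm
δ = Σδ_i = -0.06386 mm.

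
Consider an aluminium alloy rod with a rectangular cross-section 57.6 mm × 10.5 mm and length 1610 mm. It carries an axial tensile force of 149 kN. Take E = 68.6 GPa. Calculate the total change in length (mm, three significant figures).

A = 604.8 mm².
δ_mech = NL/(AE) = 149000·1610/(604.8·68600) = 5.782 mm.

5.78 mm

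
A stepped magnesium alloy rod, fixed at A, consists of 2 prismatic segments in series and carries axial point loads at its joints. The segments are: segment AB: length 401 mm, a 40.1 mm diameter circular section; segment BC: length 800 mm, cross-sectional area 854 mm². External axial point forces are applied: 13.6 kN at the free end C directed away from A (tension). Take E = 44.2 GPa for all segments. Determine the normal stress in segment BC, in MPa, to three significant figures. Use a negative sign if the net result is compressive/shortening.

Internal axial forces (sectioning from the free end, tension +): N_BC = 13.6 kN, N_AB = 13.6 kN.
σ_BC = N_BC/A_BC = 13600/854 = 15.93 MPa.

15.9 MPa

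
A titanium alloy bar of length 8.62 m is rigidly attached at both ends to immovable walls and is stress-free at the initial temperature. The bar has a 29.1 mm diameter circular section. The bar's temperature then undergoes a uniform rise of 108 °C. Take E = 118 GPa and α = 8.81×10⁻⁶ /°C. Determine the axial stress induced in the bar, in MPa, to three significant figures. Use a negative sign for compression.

-112 MPa

Free thermal expansion αLΔT = 8.81e-6 · 8620 · 108 = 8.202 mm.
The walls impose strain ε = −(8.202)/8620 = -9.5148e-04; σ = Eε = 118000 · -9.5148e-04 = -112.3 MPa.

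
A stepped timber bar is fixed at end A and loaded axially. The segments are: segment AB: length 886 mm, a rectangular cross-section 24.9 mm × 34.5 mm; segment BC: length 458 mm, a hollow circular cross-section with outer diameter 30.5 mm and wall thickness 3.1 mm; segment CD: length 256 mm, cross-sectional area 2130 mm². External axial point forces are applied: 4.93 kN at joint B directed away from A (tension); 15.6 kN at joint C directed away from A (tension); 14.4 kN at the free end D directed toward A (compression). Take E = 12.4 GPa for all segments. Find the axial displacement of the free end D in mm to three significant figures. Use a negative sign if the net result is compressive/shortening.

0.536 mm

Internal axial forces (sectioning from the free end, tension +): N_CD = -14.4 kN, N_BC = 1.2 kN, N_AB = 6.13 kN.
A_AB = 859 mm².
A_BC = 266.8 mm².
δ_AB = 6130·886/(859·12400) = 0.5099 mm
δ_BC = 1200·458/(266.8·12400) = 0.1661 mm
δ_CD = -14400·256/(2130·12400) = -0.1396 mm
δ = Σδ_i = 0.5364 mm.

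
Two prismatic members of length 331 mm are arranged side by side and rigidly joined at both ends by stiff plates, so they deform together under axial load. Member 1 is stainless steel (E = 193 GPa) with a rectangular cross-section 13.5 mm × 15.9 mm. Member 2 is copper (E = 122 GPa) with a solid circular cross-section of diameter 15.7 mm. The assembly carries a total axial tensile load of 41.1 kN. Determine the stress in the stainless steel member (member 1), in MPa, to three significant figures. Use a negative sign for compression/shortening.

122 MPa

A_1 = 214.7 mm².
A_2 = 193.6 mm².
Equal strain + equilibrium ⇒ each member carries load in proportion to AE: A₁E₁ = 41430000 N, A₂E₂ = 23620000 N, ΣAE = 65050000 N.
σ₁ = P·E₁/ΣAE = 41100·193000/65050000 = 121.9 MPa.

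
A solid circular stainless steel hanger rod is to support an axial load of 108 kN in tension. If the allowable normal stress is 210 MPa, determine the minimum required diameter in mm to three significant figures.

25.6 mm

Required area A ≥ P/σ_allow = 108000/210 = 514.3 mm².
For a solid circular section, d ≥ √(4A/π) = 25.59 mm.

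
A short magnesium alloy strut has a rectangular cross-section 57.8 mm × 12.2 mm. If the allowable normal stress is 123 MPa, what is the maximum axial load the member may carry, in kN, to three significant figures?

86.7 kN

A = 705.2 mm².
P_max = σ_allow · A = 123 · 705.2 = 86730 N = 86.73 kN.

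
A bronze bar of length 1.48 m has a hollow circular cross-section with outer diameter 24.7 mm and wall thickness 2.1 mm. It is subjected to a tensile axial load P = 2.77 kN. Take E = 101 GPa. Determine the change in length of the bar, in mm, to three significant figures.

0.272 mm

A = 149.1 mm².
δ_mech = NL/(AE) = 2770·1480/(149.1·101000) = 0.2722 mm.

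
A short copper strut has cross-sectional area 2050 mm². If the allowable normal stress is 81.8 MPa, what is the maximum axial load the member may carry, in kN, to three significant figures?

P_max = σ_allow · A = 81.8 · 2050 = 167700 N = 167.7 kN.

168 kN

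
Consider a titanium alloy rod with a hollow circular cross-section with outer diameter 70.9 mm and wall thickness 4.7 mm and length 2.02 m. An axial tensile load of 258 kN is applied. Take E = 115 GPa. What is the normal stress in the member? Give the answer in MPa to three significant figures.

264 MPa

A = 977.5 mm².
σ = N/A = 258000/977.5 = 263.9 MPa.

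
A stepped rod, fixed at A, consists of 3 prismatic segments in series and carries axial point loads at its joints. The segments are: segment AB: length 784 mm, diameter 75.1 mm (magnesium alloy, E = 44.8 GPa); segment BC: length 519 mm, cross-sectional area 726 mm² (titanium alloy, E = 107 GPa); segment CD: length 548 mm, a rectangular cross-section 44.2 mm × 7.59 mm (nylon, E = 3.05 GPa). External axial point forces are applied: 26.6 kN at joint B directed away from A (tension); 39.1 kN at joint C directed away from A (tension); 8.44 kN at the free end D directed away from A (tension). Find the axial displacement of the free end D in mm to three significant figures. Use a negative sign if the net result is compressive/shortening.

5.13 mm

Internal axial forces (sectioning from the free end, tension +): N_CD = 8.44 kN, N_BC = 47.54 kN, N_AB = 74.14 kN.
A_AB = 4430 mm².
A_CD = 335.5 mm².
δ_AB = 74140·784/(4430·44800) = 0.2929 mm
δ_BC = 47540·519/(726·107000) = 0.3176 mm
δ_CD = 8440·548/(335.5·3050) = 4.52 mm
δ = Σδ_i = 5.131 mm.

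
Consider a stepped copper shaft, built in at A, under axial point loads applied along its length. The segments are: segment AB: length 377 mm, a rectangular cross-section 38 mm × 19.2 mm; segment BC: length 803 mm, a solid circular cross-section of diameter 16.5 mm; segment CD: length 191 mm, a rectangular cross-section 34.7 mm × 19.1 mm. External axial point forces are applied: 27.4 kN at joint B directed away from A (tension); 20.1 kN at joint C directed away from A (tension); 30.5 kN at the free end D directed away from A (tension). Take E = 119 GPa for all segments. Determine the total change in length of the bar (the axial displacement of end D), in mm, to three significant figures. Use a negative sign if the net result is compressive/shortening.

2.01 mm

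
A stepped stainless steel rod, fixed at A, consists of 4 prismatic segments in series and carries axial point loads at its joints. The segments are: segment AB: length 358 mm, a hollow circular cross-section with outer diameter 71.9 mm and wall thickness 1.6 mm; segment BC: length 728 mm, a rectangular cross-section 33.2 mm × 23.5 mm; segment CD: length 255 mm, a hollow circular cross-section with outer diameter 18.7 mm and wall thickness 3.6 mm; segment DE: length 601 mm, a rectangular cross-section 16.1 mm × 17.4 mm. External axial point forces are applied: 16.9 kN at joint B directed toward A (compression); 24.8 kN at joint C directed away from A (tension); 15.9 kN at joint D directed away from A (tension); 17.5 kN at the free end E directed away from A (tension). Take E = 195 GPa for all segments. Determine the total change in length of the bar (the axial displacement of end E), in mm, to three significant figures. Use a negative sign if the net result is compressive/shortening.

0.941 mm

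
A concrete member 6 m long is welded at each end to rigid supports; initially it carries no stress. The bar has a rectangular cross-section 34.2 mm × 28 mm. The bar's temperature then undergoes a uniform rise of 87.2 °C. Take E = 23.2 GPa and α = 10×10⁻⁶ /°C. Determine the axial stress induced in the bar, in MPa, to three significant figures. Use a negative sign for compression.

-20.2 MPa

Free thermal expansion αLΔT = 10e-6 · 6000 · 87.2 = 5.232 mm.
The walls impose strain ε = −(5.232)/6000 = -8.7200e-04; σ = Eε = 23200 · -8.7200e-04 = -20.23 MPa.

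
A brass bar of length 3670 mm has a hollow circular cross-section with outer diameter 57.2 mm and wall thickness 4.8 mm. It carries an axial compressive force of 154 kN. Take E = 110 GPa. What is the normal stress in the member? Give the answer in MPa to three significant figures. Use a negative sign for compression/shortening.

A = 790.2 mm².
σ = N/A = -154000/790.2 = -194.9 MPa.

-195 MPa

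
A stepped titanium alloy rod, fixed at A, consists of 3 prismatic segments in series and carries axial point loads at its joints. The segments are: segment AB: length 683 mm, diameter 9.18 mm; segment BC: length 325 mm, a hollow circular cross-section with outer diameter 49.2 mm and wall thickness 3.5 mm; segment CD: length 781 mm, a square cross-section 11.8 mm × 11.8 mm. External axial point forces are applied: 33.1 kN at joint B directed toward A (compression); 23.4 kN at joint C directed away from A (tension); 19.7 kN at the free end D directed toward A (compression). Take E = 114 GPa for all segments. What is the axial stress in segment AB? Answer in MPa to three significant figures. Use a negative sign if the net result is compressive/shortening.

Internal axial forces (sectioning from the free end, tension +): N_CD = -19.7 kN, N_BC = 3.7 kN, N_AB = -29.4 kN.
A_AB = 66.19 mm².
σ_AB = N_AB/A_AB = -29400/66.19 = -444.2 MPa.

-444 MPa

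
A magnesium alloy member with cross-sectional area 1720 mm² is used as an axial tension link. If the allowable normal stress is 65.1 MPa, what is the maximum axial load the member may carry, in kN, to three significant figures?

112 kN

P_max = σ_allow · A = 65.1 · 1720 = 112000 N = 112 kN.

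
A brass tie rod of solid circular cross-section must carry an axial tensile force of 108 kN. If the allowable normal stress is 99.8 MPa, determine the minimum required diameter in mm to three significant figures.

37.1 mm

Required area A ≥ P/σ_allow = 108000/99.8 = 1082 mm².
For a solid circular section, d ≥ √(4A/π) = 37.12 mm.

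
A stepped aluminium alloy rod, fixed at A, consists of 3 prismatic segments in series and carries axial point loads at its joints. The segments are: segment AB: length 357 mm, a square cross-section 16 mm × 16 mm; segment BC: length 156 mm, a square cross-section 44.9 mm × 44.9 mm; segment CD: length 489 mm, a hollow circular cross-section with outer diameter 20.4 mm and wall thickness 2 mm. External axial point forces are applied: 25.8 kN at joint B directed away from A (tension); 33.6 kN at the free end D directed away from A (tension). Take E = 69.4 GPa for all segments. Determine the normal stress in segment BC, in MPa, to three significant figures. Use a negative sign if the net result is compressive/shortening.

16.7 MPa

Internal axial forces (sectioning from the free end, tension +): N_CD = 33.6 kN, N_BC = 33.6 kN, N_AB = 59.4 kN.
A_BC = 2016 mm².
σ_BC = N_BC/A_BC = 33600/2016 = 16.67 MPa.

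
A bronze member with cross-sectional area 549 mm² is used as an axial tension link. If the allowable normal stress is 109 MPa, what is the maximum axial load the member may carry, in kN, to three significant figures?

P_max = σ_allow · A = 109 · 549 = 59840 N = 59.84 kN.

59.8 kN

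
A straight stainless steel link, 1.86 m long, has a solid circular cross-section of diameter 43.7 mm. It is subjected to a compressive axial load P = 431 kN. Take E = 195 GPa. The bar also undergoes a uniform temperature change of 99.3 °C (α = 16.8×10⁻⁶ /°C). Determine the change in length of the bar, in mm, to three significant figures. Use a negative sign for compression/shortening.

A = 1500 mm².
δ_mech = NL/(AE) = -431000·1860/(1500·195000) = -2.741 mm.
δ_thermal = αLΔT = 16.8e-6·1860·99.3 = 3.103 mm.
δ = δ_mech + δ_thermal = 0.362 mm.

0.362 mm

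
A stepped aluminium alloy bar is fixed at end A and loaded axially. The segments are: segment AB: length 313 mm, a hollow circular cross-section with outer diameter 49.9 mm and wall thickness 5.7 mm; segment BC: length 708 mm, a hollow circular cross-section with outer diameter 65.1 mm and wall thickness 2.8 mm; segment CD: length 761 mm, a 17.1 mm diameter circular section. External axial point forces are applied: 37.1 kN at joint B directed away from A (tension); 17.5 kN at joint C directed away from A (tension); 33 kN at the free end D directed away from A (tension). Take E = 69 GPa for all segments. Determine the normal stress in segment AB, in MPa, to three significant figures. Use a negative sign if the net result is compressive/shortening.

Internal axial forces (sectioning from the free end, tension +): N_CD = 33 kN, N_BC = 50.5 kN, N_AB = 87.6 kN.
A_AB = 791.5 mm².
σ_AB = N_AB/A_AB = 87600/791.5 = 110.7 MPa.

111 MPa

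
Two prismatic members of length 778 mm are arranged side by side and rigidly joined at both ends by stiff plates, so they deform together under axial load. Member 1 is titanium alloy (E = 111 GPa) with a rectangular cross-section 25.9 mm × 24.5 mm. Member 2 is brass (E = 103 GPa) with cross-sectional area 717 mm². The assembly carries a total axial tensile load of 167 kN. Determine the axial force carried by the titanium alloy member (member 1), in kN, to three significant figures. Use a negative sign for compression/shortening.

81.5 kN

A_1 = 634.5 mm².
Equal strain + equilibrium ⇒ each member carries load in proportion to AE: A₁E₁ = 70440000 N, A₂E₂ = 73850000 N, ΣAE = 144300000 N.
F₁ = P·A₁E₁/ΣAE = 167000·70440000/144300000 = 81520 N.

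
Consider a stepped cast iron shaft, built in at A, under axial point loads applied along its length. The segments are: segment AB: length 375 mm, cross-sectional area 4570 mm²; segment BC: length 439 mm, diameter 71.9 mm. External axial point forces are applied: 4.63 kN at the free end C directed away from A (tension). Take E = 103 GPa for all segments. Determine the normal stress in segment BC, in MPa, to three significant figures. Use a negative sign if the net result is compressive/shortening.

Internal axial forces (sectioning from the free end, tension +): N_BC = 4.63 kN, N_AB = 4.63 kN.
A_BC = 4060 mm².
σ_BC = N_BC/A_BC = 4630/4060 = 1.14 MPa.

1.14 MPa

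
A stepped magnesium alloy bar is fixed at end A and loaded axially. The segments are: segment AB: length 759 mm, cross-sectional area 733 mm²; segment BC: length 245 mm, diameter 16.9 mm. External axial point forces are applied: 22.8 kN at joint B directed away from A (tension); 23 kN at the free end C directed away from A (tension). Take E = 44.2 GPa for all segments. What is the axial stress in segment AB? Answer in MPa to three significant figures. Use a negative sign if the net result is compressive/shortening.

62.5 MPa

Internal axial forces (sectioning from the free end, tension +): N_BC = 23 kN, N_AB = 45.8 kN.
σ_AB = N_AB/A_AB = 45800/733 = 62.48 MPa.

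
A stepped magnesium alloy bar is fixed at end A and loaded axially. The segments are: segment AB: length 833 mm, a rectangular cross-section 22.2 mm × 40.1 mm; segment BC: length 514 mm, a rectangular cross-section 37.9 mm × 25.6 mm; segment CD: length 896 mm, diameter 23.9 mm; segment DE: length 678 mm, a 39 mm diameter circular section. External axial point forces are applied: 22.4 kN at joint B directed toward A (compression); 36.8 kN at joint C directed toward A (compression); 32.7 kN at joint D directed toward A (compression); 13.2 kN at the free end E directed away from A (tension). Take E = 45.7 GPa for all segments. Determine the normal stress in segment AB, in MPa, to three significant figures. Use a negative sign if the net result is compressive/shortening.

-88.4 MPa

Internal axial forces (sectioning from the free end, tension +): N_DE = 13.2 kN, N_CD = -19.5 kN, N_BC = -56.3 kN, N_AB = -78.7 kN.
A_AB = 890.2 mm².
σ_AB = N_AB/A_AB = -78700/890.2 = -88.41 MPa.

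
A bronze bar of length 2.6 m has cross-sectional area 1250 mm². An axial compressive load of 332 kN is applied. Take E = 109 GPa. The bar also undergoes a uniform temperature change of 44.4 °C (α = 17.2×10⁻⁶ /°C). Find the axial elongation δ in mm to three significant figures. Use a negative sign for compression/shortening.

-4.35 mm

δ_mech = NL/(AE) = -332000·2600/(1250·109000) = -6.335 mm.
δ_thermal = αLΔT = 17.2e-6·2600·44.4 = 1.986 mm.
δ = δ_mech + δ_thermal = -4.35 mm.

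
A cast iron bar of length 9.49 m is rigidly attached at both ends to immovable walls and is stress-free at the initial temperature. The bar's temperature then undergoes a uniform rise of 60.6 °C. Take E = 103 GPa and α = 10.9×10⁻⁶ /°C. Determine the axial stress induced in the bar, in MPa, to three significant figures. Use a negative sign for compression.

-68.0 MPa

Free thermal expansion αLΔT = 10.9e-6 · 9490 · 60.6 = 6.269 mm.
The walls impose strain ε = −(6.269)/9490 = -6.6054e-04; σ = Eε = 103000 · -6.6054e-04 = -68.04 MPa.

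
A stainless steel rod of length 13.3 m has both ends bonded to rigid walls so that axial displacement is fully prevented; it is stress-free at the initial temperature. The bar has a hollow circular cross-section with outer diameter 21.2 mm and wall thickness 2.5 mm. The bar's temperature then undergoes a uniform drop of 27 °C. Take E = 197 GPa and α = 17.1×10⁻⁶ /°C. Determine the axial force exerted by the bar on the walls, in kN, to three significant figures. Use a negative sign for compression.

13.4 kN

Free thermal expansion αLΔT = 17.1e-6 · 13300 · -27 = -6.141 mm.
The walls impose strain ε = −(-6.141)/13300 = 4.6170e-04; σ = Eε = 197000 · 4.6170e-04 = 90.95 MPa.
Wall reaction R = σ·A = 90.95·146.9 = 13360 N = 13.36 kN.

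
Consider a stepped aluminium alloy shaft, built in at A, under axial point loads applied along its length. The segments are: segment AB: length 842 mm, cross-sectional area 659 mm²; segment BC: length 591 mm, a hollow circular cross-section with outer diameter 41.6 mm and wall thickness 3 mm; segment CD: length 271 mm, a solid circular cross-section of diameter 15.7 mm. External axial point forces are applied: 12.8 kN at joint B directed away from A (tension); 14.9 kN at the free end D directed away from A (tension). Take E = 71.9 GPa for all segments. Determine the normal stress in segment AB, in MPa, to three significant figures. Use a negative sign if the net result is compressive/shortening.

Internal axial forces (sectioning from the free end, tension +): N_CD = 14.9 kN, N_BC = 14.9 kN, N_AB = 27.7 kN.
σ_AB = N_AB/A_AB = 27700/659 = 42.03 MPa.

42.0 MPa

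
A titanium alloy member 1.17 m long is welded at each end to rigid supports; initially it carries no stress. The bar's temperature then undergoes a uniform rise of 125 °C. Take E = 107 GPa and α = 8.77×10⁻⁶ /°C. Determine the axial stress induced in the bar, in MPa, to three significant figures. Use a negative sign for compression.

Free thermal expansion αLΔT = 8.77e-6 · 1170 · 125 = 1.283 mm.
The walls impose strain ε = −(1.283)/1170 = -1.0962e-03; σ = Eε = 107000 · -1.0962e-03 = -117.3 MPa.

-117 MPa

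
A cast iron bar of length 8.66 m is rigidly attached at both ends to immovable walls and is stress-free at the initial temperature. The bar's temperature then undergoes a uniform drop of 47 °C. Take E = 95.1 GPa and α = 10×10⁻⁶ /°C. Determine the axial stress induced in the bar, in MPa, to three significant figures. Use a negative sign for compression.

44.7 MPa

Free thermal expansion αLΔT = 10e-6 · 8660 · -47 = -4.07 mm.
The walls impose strain ε = −(-4.07)/8660 = 4.7000e-04; σ = Eε = 95100 · 4.7000e-04 = 44.7 MPa.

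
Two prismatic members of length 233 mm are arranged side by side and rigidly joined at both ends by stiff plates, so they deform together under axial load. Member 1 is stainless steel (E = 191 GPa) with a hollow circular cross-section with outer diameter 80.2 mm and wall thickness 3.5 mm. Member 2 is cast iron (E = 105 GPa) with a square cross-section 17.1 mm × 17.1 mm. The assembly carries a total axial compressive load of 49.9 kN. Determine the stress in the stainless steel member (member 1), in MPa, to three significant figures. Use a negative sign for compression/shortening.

A_1 = 843.4 mm².
A_2 = 292.4 mm².
Equal strain + equilibrium ⇒ each member carries load in proportion to AE: A₁E₁ = 161100000 N, A₂E₂ = 30700000 N, ΣAE = 191800000 N.
σ₁ = P·E₁/ΣAE = -49900·191000/191800000 = -49.7 MPa.

-49.7 MPa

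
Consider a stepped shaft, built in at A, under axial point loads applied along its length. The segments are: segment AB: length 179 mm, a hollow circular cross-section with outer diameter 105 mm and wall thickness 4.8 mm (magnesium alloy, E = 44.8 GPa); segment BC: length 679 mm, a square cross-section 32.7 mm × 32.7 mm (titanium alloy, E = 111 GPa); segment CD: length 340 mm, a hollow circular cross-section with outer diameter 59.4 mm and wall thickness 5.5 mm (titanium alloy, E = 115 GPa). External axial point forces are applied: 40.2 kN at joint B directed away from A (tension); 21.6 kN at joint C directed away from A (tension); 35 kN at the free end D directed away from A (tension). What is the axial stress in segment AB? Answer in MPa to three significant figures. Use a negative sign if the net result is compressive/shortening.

64.1 MPa

Internal axial forces (sectioning from the free end, tension +): N_CD = 35 kN, N_BC = 56.6 kN, N_AB = 96.8 kN.
A_AB = 1511 mm².
σ_AB = N_AB/A_AB = 96800/1511 = 64.06 MPa.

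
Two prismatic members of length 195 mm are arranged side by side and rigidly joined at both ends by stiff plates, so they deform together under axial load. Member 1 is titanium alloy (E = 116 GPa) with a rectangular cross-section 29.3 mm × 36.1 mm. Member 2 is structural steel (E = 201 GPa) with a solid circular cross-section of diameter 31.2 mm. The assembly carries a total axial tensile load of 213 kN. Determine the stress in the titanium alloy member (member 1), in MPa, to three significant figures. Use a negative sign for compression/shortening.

A_1 = 1058 mm².
A_2 = 764.5 mm².
Equal strain + equilibrium ⇒ each member carries load in proportion to AE: A₁E₁ = 122700000 N, A₂E₂ = 153700000 N, ΣAE = 276400000 N.
σ₁ = P·E₁/ΣAE = 213000·116000/276400000 = 89.4 MPa.

89.4 MPa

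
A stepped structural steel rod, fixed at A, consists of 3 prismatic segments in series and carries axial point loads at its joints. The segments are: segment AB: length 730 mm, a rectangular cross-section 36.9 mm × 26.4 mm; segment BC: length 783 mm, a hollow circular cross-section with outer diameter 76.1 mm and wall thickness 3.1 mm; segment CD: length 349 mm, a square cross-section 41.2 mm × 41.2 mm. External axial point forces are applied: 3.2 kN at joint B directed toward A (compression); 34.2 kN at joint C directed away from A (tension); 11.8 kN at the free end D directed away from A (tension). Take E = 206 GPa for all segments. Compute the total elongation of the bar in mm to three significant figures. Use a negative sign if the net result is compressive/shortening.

0.413 mm

Internal axial forces (sectioning from the free end, tension +): N_CD = 11.8 kN, N_BC = 46 kN, N_AB = 42.8 kN.
A_AB = 974.2 mm².
A_BC = 710.9 mm².
A_CD = 1697 mm².
δ_AB = 42800·730/(974.2·206000) = 0.1557 mm
δ_BC = 46000·783/(710.9·206000) = 0.2459 mm
δ_CD = 11800·349/(1697·206000) = 0.01178 mm
δ = Σδ_i = 0.4134 mm.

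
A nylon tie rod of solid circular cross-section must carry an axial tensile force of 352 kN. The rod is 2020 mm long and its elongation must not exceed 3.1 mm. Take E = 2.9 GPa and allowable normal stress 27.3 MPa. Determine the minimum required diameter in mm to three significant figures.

Required area A ≥ P/σ_allow = 352000/27.3 = 12890 mm².
For a solid circular section, d ≥ √(4A/π) = 128.1 mm.
Elongation limit: A ≥ PL/(Eδ_allow) = 352000·2020/(2900·3.1) = 79090 mm² ⇒ d ≥ 317.3 mm.
The elongation limit governs.

317 mm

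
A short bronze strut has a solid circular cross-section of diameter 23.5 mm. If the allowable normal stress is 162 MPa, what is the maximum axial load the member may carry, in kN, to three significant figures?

A = 433.7 mm².
P_max = σ_allow · A = 162 · 433.7 = 70270 N = 70.27 kN.

70.3 kN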